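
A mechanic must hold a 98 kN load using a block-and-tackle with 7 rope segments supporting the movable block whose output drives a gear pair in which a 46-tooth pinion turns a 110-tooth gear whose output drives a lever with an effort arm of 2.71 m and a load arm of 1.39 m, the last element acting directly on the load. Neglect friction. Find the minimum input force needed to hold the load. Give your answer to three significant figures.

Block-and-tackle MA = number of supporting rope parts = 7.
Gear pair MA = 110/46 = 2.3913.
Lever MA = effort arm / load arm = 2.71/1.39 = 1.9496.
Combined ideal MA = 7 × 2.3913 × 1.9496 = 32.635.
Effort = load / MA = 98 / 32.635 = 3.0029 kN.

3.00 kN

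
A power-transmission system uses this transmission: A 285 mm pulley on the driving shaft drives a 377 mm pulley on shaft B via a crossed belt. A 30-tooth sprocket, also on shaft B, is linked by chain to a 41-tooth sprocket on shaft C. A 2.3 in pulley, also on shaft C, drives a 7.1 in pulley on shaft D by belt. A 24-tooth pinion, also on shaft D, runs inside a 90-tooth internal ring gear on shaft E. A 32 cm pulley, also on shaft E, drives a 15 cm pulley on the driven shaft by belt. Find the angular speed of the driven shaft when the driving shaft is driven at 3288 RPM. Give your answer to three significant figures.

Belt: ratio = 377/285 = 1.3228, so shaft B turns at 3288 / 1.3228 = 2485.6 RPM.
Chain: ratio = 41/30 = 1.3667, so shaft C turns at 2485.6 / 1.3667 = 1818.7 RPM.
Belt: ratio = 7.1/2.3 = 3.087, so shaft D turns at 1818.7 / 3.087 = 589.17 RPM.
Internal gear: ratio = 90/24 = 3.75, so shaft E turns at 589.17 / 3.75 = 157.11 RPM.
Belt: ratio = 15/32 = 0.46875, so the driven shaft turns at 157.11 / 0.46875 = 335.17 RPM.

335 RPM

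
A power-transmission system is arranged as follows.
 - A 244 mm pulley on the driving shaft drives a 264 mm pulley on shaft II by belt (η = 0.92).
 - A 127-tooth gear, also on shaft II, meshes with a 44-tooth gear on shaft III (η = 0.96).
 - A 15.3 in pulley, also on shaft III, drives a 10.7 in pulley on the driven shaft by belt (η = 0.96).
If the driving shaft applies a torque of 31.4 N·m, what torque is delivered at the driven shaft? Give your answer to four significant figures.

Belt: ratio = 264/244 = 1.082; torque at shaft II = 31.4 × 1.082 × 0.92 = 31.256 N·m.
Gear mesh: ratio = 44/127 = 0.34646; torque at shaft III = 31.256 × 0.34646 × 0.96 = 10.396 N·m.
Belt: ratio = 10.7/15.3 = 0.69935; torque at the driven shaft = 10.396 × 0.69935 × 0.96 = 6.9794 N·m.

6.979 N·m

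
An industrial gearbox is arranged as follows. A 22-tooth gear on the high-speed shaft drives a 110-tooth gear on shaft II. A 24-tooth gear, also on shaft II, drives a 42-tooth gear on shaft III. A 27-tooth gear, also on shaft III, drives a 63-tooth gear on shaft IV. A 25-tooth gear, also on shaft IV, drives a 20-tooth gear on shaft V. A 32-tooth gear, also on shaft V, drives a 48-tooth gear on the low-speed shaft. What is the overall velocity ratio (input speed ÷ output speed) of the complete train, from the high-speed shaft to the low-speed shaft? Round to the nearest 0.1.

24.5

Each stage contributes driven/driver: gear mesh 110/22 = 5, gear mesh 42/24 = 1.75, gear mesh 63/27 = 2.3333, gear mesh 20/25 = 0.8, gear mesh 48/32 = 1.5.
Overall: 5 × 1.75 × 2.3333 × 0.8 × 1.5 = 24.5.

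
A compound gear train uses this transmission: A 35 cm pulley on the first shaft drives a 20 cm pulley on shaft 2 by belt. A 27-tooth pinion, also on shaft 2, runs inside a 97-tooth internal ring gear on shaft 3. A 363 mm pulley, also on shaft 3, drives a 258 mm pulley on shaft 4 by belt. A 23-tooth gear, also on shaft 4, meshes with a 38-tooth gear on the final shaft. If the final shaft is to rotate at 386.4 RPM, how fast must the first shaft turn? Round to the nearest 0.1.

931.5 RPM

Overall ratio R = 0.57143 × 3.5926 × 0.71074 × 1.6522 = 2.4107.
Required input speed = output speed × R = 386.4 × 2.4107 = 931.49 RPM.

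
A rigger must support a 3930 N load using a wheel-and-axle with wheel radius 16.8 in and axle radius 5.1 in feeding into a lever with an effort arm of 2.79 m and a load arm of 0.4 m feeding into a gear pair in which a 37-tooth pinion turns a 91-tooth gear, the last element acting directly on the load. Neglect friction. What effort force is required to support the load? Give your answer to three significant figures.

Wheel-and-axle MA = R/r = 16.8/5.1 = 3.2941.
Lever MA = effort arm / load arm = 2.79/0.4 = 6.975.
Gear pair MA = 91/37 = 2.4595.
Combined ideal MA = 3.2941 × 6.975 × 2.4595 = 56.51.
Effort = load / MA = 3930 / 56.51 = 69.546 N.

69.5 N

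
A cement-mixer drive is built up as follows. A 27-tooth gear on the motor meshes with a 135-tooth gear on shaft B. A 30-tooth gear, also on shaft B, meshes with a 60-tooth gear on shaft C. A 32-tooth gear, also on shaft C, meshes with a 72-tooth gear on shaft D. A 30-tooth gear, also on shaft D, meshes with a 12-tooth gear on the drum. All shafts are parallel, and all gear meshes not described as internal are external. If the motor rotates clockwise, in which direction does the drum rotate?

clockwise

the motor → shaft B: external mesh, 1 reversal → CCW.
shaft B → shaft C: external mesh, 1 reversal → CW.
shaft C → shaft D: external mesh, 1 reversal → CCW.
shaft D → the drum: external mesh, 1 reversal → CW.
4 reversals in total — an even number — so the drum turns the same way as the motor.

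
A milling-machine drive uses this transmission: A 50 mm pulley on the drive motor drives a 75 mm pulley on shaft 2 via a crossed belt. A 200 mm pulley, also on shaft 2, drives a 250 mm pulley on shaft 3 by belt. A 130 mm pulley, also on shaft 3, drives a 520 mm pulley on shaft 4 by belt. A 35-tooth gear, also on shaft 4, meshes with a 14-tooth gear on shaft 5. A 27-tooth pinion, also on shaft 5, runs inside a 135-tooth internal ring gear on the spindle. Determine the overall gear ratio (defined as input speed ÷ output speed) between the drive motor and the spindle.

Each stage contributes driven/driver: belt 75/50 = 1.5, belt 250/200 = 1.25, belt 520/130 = 4, gear mesh 14/35 = 0.4, internal gear 135/27 = 5.
Overall: 1.5 × 1.25 × 4 × 0.4 × 5 = 15.

15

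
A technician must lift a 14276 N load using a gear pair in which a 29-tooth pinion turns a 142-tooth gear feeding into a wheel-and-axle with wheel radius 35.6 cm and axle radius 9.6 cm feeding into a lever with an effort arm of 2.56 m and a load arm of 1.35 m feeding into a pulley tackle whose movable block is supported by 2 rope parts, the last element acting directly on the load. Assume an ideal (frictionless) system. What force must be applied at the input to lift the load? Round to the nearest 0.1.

207.3 N

Gear pair MA = 142/29 = 4.8966.
Wheel-and-axle MA = R/r = 35.6/9.6 = 3.7083.
Lever MA = effort arm / load arm = 2.56/1.35 = 1.8963.
Block-and-tackle MA = number of supporting rope parts = 2.
Combined ideal MA = 4.8966 × 3.7083 × 1.8963 × 2 = 68.866.
Effort = load / MA = 14276 / 68.866 = 207.3 N.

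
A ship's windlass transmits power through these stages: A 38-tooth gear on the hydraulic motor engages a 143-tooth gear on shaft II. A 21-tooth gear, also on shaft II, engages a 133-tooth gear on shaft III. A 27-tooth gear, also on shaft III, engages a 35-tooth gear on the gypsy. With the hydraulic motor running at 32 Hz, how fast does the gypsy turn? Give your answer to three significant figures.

1.04 Hz

the hydraulic motor → shaft II (gear mesh, 143/38): 32 ÷ 3.7632 = 8.5035 Hz
shaft II → shaft III (gear mesh, 133/21): 8.5035 ÷ 6.3333 = 1.3427 Hz
shaft III → the gypsy (gear mesh, 35/27): 1.3427 ÷ 1.2963 = 1.0358 Hz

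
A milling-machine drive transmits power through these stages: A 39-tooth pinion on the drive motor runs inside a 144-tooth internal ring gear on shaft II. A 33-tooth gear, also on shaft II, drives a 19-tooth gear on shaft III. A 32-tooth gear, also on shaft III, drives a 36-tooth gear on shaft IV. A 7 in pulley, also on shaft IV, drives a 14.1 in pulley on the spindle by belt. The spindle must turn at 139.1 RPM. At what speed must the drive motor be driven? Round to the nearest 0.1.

Overall ratio R = 3.6923 × 0.57576 × 1.125 × 2.0143 = 4.8174.
Required input speed = output speed × R = 139.1 × 4.8174 = 670.1 RPM.

670.1 RPM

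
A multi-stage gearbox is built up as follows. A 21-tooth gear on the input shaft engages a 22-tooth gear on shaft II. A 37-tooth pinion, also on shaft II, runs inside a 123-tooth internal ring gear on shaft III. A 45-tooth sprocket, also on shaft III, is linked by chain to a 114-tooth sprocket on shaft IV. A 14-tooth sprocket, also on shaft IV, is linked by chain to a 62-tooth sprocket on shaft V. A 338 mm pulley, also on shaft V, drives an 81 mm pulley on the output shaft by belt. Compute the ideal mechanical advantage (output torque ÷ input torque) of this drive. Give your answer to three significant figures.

Each stage contributes driven/driver: gear mesh 22/21 = 1.0476, internal gear 123/37 = 3.3243, chain 114/45 = 2.5333, chain 62/14 = 4.4286, belt 81/338 = 0.23964.
Overall: 1.0476 × 3.3243 × 2.5333 × 4.4286 × 0.23964 = 9.3633.

9.36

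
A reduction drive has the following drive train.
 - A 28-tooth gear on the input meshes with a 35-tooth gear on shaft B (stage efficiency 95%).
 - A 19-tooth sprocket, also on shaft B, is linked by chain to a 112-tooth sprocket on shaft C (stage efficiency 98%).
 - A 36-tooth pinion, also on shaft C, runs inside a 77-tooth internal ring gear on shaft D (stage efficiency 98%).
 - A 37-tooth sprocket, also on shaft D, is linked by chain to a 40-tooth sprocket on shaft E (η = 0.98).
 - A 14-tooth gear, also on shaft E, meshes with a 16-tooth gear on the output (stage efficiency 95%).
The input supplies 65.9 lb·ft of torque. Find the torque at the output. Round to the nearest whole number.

1090 lb·ft

After the gear mesh (35/28): 65.9 × 1.25 × 0.95 = 78.256 lb·ft
After the chain (112/19): 78.256 × 5.8947 × 0.98 = 452.07 lb·ft
After the internal gear (77/36): 452.07 × 2.1389 × 0.98 = 947.6 lb·ft
After the chain (40/37): 947.6 × 1.0811 × 0.98 = 1003.9 lb·ft
After the gear mesh (16/14): 1003.9 × 1.1429 × 0.95 = 1090 lb·ft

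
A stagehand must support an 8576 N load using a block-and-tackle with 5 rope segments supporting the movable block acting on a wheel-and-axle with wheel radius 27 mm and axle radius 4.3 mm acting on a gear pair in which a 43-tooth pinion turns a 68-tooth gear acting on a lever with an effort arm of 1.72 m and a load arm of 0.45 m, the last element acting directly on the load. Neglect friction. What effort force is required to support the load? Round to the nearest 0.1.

Block-and-tackle MA = number of supporting rope parts = 5.
Wheel-and-axle MA = R/r = 27/4.3 = 6.2791.
Gear pair MA = 68/43 = 1.5814.
Lever MA = effort arm / load arm = 1.72/0.45 = 3.8222.
Combined ideal MA = 5 × 6.2791 × 1.5814 × 3.8222 = 189.77.
Effort = load / MA = 8576 / 189.77 = 45.192 N.

45.2 N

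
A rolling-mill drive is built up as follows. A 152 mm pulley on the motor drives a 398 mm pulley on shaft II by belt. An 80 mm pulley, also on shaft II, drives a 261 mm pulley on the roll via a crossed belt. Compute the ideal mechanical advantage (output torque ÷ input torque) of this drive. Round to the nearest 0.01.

8.54

Each stage contributes driven/driver: belt 398/152 = 2.6184, belt 261/80 = 3.2625.
Overall: 2.6184 × 3.2625 = 8.5426.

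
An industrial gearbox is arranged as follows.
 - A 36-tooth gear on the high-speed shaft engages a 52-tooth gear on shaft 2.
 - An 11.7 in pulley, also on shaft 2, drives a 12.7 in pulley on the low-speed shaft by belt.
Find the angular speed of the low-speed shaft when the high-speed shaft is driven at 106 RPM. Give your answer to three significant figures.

67.6 RPM

gear mesh 52/36 = 1.4444 → 106/1.4444 = 73.385 RPM
belt 12.7/11.7 = 1.0855 → 73.385/1.0855 = 67.606 RPM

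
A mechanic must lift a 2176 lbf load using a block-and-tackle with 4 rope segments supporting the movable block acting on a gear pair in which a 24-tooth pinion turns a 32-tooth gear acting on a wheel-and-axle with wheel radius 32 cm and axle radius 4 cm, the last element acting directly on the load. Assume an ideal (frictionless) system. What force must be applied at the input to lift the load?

51 lbf

Block-and-tackle MA = number of supporting rope parts = 4.
Gear pair MA = 32/24 = 1.3333.
Wheel-and-axle MA = R/r = 32/4 = 8.
Combined ideal MA = 4 × 1.3333 × 8 = 42.667.
Effort = load / MA = 2176 / 42.667 = 51 lbf.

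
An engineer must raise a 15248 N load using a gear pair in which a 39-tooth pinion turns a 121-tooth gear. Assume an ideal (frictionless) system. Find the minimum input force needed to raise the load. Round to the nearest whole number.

4915 N

Gear pair MA = 121/39 = 3.1026.
Effort = load / MA = 15248 / 3.1026 = 4914.6 N.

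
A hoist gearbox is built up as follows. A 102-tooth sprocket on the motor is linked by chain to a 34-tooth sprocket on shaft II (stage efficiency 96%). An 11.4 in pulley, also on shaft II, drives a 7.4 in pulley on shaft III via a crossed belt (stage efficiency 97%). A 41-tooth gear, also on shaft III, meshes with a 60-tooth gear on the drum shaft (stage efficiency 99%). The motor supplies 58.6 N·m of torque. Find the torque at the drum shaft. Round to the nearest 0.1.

17.1 N·m

chain 34/102 = 0.33333 → τ = 58.6·0.33333·0.96 = 18.752 N·m
belt 7.4/11.4 = 0.64912 → τ = 18.752·0.64912·0.97 = 11.807 N·m
gear mesh 60/41 = 1.4634 → τ = 11.807·1.4634·0.99 = 17.106 N·m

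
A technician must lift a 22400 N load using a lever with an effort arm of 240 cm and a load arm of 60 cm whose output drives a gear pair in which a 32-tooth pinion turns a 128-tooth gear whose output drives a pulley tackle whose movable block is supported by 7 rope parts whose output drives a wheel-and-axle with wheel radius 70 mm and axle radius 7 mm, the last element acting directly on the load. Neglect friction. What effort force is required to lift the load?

Lever MA = effort arm / load arm = 240/60 = 4.
Gear pair MA = 128/32 = 4.
Block-and-tackle MA = number of supporting rope parts = 7.
Wheel-and-axle MA = R/r = 70/7 = 10.
Combined ideal MA = 4 × 4 × 7 × 10 = 1120.
Effort = load / MA = 22400 / 1120 = 20 N.

20 N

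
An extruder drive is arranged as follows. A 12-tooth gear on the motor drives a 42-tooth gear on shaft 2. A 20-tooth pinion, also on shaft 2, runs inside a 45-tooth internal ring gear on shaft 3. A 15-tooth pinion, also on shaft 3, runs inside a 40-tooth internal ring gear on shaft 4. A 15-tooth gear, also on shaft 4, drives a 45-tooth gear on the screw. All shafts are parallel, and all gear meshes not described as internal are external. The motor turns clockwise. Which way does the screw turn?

clockwise

the motor → shaft 2: external mesh, 1 reversal → CCW.
shaft 2 → shaft 3: internal mesh, same direction → CCW.
shaft 3 → shaft 4: internal mesh, same direction → CCW.
shaft 4 → the screw: external mesh, 1 reversal → CW.
2 reversals in total — an even number — so the screw turns the same way as the motor.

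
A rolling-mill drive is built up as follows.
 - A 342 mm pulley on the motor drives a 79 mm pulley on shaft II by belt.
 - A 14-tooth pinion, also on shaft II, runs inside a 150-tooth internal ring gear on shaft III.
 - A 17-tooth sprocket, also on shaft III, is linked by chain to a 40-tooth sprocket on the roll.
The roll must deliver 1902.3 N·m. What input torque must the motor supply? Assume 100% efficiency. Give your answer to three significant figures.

327 N·m

Overall ratio R = 0.23099 × 10.714 × 2.3529 = 5.8234.
Input torque = output torque / R = 1902.3 / 5.8234 = 326.67 N·m.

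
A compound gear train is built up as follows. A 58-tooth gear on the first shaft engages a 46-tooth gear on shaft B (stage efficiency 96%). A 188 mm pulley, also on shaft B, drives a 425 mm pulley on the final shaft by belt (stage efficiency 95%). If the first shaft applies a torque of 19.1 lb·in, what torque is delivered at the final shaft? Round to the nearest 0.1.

31.2 lb·in

After the gear mesh (46/58): 19.1 × 0.7931 × 0.96 = 14.542 lb·in
After the belt (425/188): 14.542 × 2.2606 × 0.95 = 31.231 lb·in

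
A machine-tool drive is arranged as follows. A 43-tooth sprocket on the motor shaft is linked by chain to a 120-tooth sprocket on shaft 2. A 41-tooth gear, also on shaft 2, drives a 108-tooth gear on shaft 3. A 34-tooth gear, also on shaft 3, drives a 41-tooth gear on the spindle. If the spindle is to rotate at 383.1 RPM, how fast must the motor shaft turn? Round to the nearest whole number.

Overall ratio R = 2.7907 × 2.6341 × 1.2059 = 8.8646.
Required input speed = output speed × R = 383.1 × 8.8646 = 3396 RPM.

3396 RPM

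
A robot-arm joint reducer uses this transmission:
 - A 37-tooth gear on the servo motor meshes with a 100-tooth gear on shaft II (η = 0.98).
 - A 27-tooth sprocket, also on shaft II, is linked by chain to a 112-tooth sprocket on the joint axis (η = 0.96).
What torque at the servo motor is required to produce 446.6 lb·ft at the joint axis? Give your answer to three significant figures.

Overall ratio R = 2.7027 × 4.1481 = 11.211; overall efficiency η = 0.98 × 0.96 = 0.9408.
Input torque = output torque / (R × η) = 446.6 / (11.211 × 0.9408) = 42.342 lb·ft.

42.3 lb·ft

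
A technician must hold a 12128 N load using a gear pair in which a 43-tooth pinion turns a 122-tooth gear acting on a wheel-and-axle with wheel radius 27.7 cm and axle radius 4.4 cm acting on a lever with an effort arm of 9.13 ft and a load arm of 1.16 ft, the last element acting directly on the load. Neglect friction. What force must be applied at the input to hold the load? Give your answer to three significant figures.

86.3 N

Gear pair MA = 122/43 = 2.8372.
Wheel-and-axle MA = R/r = 27.7/4.4 = 6.2955.
Lever MA = effort arm / load arm = 9.13/1.16 = 7.8707.
Combined ideal MA = 2.8372 × 6.2955 × 7.8707 = 140.58.
Effort = load / MA = 12128 / 140.58 = 86.27 N.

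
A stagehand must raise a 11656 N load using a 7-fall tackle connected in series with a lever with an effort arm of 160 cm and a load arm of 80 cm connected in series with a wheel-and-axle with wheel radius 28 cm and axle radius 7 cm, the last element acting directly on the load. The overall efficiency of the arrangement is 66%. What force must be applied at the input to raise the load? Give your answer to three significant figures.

Block-and-tackle MA = number of supporting rope parts = 7.
Lever MA = effort arm / load arm = 160/80 = 2.
Wheel-and-axle MA = R/r = 28/7 = 4.
Combined ideal MA = 7 × 2 × 4 = 56.
Actual MA = 56 × 0.66 = 36.96.
Effort = load / actual MA = 11656 / 36.96 = 315.37 N.

315 N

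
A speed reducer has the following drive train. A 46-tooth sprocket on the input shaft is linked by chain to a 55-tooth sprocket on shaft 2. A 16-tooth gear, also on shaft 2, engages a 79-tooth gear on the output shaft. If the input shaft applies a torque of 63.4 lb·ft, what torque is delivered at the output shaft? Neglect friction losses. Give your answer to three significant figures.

374 lb·ft

Chain: ratio = 55/46 = 1.1957; torque at shaft 2 = 63.4 × 1.1957 = 75.804 lb·ft.
Gear mesh: ratio = 79/16 = 4.9375; torque at the output shaft = 75.804 × 4.9375 = 374.28 lb·ft.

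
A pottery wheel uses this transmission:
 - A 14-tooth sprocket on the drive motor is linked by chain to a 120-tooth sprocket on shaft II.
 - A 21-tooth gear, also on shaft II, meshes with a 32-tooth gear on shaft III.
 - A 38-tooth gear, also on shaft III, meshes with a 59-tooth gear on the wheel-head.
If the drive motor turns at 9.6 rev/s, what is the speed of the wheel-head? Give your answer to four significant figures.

0.4734 rev/s

Chain: ratio = 120/14 = 8.5714, so shaft II turns at 9.6 / 8.5714 = 1.12 rev/s.
Gear mesh: ratio = 32/21 = 1.5238, so shaft III turns at 1.12 / 1.5238 = 0.735 rev/s.
Gear mesh: ratio = 59/38 = 1.5526, so the wheel-head turns at 0.735 / 1.5526 = 0.47339 rev/s.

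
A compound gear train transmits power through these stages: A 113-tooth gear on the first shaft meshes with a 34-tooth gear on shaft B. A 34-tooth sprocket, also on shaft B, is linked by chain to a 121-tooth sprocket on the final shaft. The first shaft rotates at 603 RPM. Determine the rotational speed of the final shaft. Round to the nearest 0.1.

the first shaft → shaft B (gear mesh, 34/113): 603 ÷ 0.30088 = 2004.1 RPM
shaft B → the final shaft (chain, 121/34): 2004.1 ÷ 3.5588 = 563.13 RPM

563.1 RPM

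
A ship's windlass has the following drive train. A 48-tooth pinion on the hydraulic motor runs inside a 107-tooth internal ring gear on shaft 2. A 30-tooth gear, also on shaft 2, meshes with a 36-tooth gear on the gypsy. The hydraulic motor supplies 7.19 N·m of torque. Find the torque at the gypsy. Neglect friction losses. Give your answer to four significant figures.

Internal gear: ratio = 107/48 = 2.2292; torque at shaft 2 = 7.19 × 2.2292 = 16.028 N·m.
Gear mesh: ratio = 36/30 = 1.2; torque at the gypsy = 16.028 × 1.2 = 19.233 N·m.

19.23 N·m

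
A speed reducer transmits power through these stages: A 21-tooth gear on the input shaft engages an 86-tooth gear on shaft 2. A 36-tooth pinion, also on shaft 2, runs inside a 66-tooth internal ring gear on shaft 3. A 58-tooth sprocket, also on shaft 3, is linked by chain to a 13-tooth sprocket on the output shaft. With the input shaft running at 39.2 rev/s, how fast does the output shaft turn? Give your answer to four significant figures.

Gear mesh: ratio = 86/21 = 4.0952, so shaft 2 turns at 39.2 / 4.0952 = 9.5721 rev/s.
Internal gear: ratio = 66/36 = 1.8333, so shaft 3 turns at 9.5721 / 1.8333 = 5.2211 rev/s.
Chain: ratio = 13/58 = 0.22414, so the output shaft turns at 5.2211 / 0.22414 = 23.294 rev/s.

23.29 rev/s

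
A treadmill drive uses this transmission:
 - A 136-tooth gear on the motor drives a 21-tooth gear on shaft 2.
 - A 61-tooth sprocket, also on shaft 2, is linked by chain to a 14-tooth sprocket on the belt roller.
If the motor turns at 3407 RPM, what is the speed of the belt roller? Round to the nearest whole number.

96138 RPM

the motor → shaft 2 (gear mesh, 21/136): 3407 ÷ 0.15441 = 22064 RPM
shaft 2 → the belt roller (chain, 14/61): 22064 ÷ 0.22951 = 96138 RPM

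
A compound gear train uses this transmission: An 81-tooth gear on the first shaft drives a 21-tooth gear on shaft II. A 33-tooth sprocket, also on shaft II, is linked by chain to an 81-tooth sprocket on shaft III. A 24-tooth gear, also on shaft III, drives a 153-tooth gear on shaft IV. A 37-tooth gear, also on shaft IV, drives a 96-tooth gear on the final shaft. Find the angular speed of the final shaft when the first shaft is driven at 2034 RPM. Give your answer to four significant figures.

gear mesh 21/81 = 0.25926 → 2034/0.25926 = 7845.4 RPM
chain 81/33 = 2.4545 → 7845.4/2.4545 = 3196.3 RPM
gear mesh 153/24 = 6.375 → 3196.3/6.375 = 501.38 RPM
gear mesh 96/37 = 2.5946 → 501.38/2.5946 = 193.24 RPM

193.2 RPM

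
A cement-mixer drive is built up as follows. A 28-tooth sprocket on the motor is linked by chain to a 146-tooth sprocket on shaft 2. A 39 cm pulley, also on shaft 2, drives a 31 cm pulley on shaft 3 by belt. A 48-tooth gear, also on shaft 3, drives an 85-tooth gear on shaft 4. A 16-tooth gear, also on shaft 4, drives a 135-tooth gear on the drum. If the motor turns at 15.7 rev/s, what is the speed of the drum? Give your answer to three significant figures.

0.254 rev/s

Chain: ratio = 146/28 = 5.2143, so shaft 2 turns at 15.7 / 5.2143 = 3.011 rev/s.
Belt: ratio = 31/39 = 0.79487, so shaft 3 turns at 3.011 / 0.79487 = 3.788 rev/s.
Gear mesh: ratio = 85/48 = 1.7708, so shaft 4 turns at 3.788 / 1.7708 = 2.1391 rev/s.
Gear mesh: ratio = 135/16 = 8.4375, so the drum turns at 2.1391 / 8.4375 = 0.25352 rev/s.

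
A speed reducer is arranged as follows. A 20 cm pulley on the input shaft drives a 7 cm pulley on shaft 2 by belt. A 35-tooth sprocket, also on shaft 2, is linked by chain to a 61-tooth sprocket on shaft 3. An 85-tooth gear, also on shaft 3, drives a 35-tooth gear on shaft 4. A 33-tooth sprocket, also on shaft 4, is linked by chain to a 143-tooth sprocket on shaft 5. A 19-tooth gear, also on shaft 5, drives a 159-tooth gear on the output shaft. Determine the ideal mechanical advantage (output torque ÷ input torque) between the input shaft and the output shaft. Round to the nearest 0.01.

Each stage contributes driven/driver: belt 7/20 = 0.35, chain 61/35 = 1.7429, gear mesh 35/85 = 0.41176, chain 143/33 = 4.3333, gear mesh 159/19 = 8.3684.
Overall: 0.35 × 1.7429 × 0.41176 × 4.3333 × 8.3684 = 9.1085.

9.11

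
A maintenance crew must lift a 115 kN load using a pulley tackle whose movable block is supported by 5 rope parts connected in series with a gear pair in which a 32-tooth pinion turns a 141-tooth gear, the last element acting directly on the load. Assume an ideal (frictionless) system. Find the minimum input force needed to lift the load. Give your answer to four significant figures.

Block-and-tackle MA = number of supporting rope parts = 5.
Gear pair MA = 141/32 = 4.4062.
Combined ideal MA = 5 × 4.4062 = 22.031.
Effort = load / MA = 115 / 22.031 = 5.2199 kN.

5.220 kN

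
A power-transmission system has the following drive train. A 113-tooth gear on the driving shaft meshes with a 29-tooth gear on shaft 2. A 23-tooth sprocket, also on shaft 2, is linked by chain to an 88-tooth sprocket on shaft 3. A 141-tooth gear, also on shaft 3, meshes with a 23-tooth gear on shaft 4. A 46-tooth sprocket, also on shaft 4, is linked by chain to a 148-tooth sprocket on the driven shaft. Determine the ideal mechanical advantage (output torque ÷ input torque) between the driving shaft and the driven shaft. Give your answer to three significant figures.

0.515

Each stage contributes driven/driver: gear mesh 29/113 = 0.25664, chain 88/23 = 3.8261, gear mesh 23/141 = 0.16312, chain 148/46 = 3.2174.
Overall: 0.25664 × 3.8261 × 0.16312 × 3.2174 = 0.51533.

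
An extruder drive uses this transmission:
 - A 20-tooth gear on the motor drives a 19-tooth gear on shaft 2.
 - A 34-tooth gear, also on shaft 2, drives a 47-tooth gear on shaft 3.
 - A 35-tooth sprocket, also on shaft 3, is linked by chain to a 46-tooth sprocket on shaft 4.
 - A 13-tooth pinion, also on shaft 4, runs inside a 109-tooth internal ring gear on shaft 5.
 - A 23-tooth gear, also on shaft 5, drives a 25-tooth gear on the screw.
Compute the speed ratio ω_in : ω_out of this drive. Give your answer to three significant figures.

15.7

Each stage contributes driven/driver: gear mesh 19/20 = 0.95, gear mesh 47/34 = 1.3824, chain 46/35 = 1.3143, internal gear 109/13 = 8.3846, gear mesh 25/23 = 1.087.
Overall: 0.95 × 1.3824 × 1.3143 × 8.3846 × 1.087 = 15.73.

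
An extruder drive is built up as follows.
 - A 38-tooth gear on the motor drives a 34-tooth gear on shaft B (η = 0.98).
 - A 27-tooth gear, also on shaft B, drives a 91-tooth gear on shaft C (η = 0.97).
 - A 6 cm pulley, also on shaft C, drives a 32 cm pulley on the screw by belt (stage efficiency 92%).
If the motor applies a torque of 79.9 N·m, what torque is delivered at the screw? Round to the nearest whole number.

After the gear mesh (34/38): 79.9 × 0.89474 × 0.98 = 70.06 N·m
After the gear mesh (91/27): 70.06 × 3.3704 × 0.97 = 229.04 N·m
After the belt (32/6): 229.04 × 5.3333 × 0.92 = 1123.8 N·m

1124 N·m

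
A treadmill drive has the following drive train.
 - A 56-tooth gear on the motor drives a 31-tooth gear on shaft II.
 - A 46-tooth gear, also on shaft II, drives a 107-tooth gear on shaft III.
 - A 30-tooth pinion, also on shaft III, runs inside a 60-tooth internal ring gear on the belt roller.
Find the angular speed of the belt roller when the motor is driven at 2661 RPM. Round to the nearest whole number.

1033 RPM

Gear mesh: ratio = 31/56 = 0.55357, so shaft II turns at 2661 / 0.55357 = 4807 RPM.
Gear mesh: ratio = 107/46 = 2.3261, so shaft III turns at 4807 / 2.3261 = 2066.5 RPM.
Internal gear: ratio = 60/30 = 2, so the belt roller turns at 2066.5 / 2 = 1033.3 RPM.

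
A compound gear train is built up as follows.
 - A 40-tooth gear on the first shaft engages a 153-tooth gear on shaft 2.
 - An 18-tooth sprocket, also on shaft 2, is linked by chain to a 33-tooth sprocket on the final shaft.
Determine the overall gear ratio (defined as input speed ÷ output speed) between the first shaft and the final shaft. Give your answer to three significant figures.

7.01

Each stage contributes driven/driver: gear mesh 153/40 = 3.825, chain 33/18 = 1.8333.
Overall: 3.825 × 1.8333 = 7.0125.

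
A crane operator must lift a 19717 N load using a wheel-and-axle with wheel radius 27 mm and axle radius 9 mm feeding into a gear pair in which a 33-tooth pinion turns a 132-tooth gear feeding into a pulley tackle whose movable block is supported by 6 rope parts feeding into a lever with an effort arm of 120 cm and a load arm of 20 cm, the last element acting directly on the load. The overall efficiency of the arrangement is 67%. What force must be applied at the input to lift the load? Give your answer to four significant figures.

Wheel-and-axle MA = R/r = 27/9 = 3.
Gear pair MA = 132/33 = 4.
Block-and-tackle MA = number of supporting rope parts = 6.
Lever MA = effort arm / load arm = 120/20 = 6.
Combined ideal MA = 3 × 4 × 6 × 6 = 432.
Actual MA = 432 × 0.67 = 289.44.
Effort = load / actual MA = 19717 / 289.44 = 68.121 N.

68.12 N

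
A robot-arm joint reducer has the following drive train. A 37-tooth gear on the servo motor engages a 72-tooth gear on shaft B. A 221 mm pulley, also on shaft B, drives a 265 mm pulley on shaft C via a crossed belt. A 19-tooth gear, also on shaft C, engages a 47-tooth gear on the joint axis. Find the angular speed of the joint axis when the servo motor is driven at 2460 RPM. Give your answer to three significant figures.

Gear mesh: ratio = 72/37 = 1.9459, so shaft B turns at 2460 / 1.9459 = 1264.2 RPM.
Belt: ratio = 265/221 = 1.1991, so shaft C turns at 1264.2 / 1.1991 = 1054.3 RPM.
Gear mesh: ratio = 47/19 = 2.4737, so the joint axis turns at 1054.3 / 2.4737 = 426.19 RPM.

426 RPM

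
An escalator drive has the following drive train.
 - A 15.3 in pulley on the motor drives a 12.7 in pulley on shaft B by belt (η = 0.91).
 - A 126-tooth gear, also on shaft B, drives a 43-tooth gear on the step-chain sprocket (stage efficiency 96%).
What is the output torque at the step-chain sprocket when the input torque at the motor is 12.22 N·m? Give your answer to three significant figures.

3.02 N·m

After the belt (12.7/15.3): 12.22 × 0.83007 × 0.91 = 9.2305 N·m
After the gear mesh (43/126): 9.2305 × 0.34127 × 0.96 = 3.0241 N·m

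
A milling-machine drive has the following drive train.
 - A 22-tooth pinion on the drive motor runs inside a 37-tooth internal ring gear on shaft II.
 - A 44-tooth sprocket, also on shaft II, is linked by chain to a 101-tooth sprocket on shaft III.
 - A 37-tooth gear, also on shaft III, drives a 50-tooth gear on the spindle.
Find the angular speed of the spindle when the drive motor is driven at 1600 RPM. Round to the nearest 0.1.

Internal gear: ratio = 37/22 = 1.6818, so shaft II turns at 1600 / 1.6818 = 951.35 RPM.
Chain: ratio = 101/44 = 2.2955, so shaft III turns at 951.35 / 2.2955 = 414.45 RPM.
Gear mesh: ratio = 50/37 = 1.3514, so the spindle turns at 414.45 / 1.3514 = 306.69 RPM.

306.7 RPM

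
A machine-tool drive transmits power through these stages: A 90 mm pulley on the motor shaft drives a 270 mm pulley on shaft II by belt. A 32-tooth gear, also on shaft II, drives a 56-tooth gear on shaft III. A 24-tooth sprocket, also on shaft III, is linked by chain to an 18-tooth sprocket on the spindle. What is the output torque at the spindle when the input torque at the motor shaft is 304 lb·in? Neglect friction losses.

belt 270/90 = 3 → τ = 304·3 = 912 lb·in
gear mesh 56/32 = 1.75 → τ = 912·1.75 = 1596 lb·in
chain 18/24 = 0.75 → τ = 1596·0.75 = 1197 lb·in

1197 lb·in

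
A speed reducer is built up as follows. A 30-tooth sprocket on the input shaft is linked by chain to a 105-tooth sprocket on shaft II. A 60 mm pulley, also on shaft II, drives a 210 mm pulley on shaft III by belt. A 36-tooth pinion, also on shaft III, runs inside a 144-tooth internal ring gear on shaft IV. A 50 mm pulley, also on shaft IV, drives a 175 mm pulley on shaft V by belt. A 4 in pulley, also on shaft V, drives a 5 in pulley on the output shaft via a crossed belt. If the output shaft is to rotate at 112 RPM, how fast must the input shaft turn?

Overall ratio R = 3.5 × 3.5 × 4 × 3.5 × 1.25 = 214.38.
Required input speed = output speed × R = 112 × 214.38 = 24010 RPM.

24010 RPM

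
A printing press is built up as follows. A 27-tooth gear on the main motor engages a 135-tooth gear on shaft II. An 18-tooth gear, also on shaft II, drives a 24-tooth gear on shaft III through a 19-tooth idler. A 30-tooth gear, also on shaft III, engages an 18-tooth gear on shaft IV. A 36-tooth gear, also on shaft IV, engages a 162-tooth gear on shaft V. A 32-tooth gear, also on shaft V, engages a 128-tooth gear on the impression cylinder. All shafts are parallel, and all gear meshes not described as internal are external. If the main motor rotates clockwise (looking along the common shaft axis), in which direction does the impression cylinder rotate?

clockwise

the main motor → shaft II: external mesh, 1 reversal → CCW.
shaft II → shaft III: driver → idler → driven is 2 external meshes, 2 reversals → CCW.
shaft III → shaft IV: external mesh, 1 reversal → CW.
shaft IV → shaft V: external mesh, 1 reversal → CCW.
shaft V → the impression cylinder: external mesh, 1 reversal → CW.
6 reversals in total — an even number — so the impression cylinder turns the same way as the main motor.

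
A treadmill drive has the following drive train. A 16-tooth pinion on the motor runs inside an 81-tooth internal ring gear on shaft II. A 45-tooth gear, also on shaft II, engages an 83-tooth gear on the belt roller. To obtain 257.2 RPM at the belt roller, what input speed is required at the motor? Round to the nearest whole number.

Overall ratio R = 5.0625 × 1.8444 = 9.3375.
Required input speed = output speed × R = 257.2 × 9.3375 = 2401.6 RPM.

2402 RPM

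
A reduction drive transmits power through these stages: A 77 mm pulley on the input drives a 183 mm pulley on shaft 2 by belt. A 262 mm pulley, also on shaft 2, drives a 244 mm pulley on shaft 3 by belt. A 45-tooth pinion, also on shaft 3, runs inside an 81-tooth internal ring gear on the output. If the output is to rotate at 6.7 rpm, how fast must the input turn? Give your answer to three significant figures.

Overall ratio R = 2.3766 × 0.9313 × 1.8 = 3.984.
Required input speed = output speed × R = 6.7 × 3.984 = 26.693 rpm.

26.7 rpm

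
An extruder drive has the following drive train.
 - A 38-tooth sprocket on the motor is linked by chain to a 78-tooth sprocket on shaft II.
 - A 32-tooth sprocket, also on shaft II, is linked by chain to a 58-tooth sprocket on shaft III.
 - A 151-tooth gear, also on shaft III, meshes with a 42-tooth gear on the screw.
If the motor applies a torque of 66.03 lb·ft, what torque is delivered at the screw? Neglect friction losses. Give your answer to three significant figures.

Chain: ratio = 78/38 = 2.0526; torque at shaft II = 66.03 × 2.0526 = 135.54 lb·ft.
Chain: ratio = 58/32 = 1.8125; torque at shaft III = 135.54 × 1.8125 = 245.66 lb·ft.
Gear mesh: ratio = 42/151 = 0.27815; torque at the screw = 245.66 × 0.27815 = 68.329 lb·ft.

68.3 lb·ft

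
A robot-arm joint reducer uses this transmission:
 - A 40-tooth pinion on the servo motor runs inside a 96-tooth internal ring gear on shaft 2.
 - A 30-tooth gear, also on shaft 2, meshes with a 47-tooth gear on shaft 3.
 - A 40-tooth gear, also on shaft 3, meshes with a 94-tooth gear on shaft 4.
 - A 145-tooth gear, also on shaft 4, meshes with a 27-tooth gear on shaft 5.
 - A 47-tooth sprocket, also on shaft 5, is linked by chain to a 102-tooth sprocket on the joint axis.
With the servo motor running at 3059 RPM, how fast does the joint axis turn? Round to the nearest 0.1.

Internal gear: ratio = 96/40 = 2.4, so shaft 2 turns at 3059 / 2.4 = 1274.6 RPM.
Gear mesh: ratio = 47/30 = 1.5667, so shaft 3 turns at 1274.6 / 1.5667 = 813.56 RPM.
Gear mesh: ratio = 94/40 = 2.35, so shaft 4 turns at 813.56 / 2.35 = 346.2 RPM.
Gear mesh: ratio = 27/145 = 0.18621, so shaft 5 turns at 346.2 / 0.18621 = 1859.2 RPM.
Chain: ratio = 102/47 = 2.1702, so the joint axis turns at 1859.2 / 2.1702 = 856.69 RPM.

856.7 RPM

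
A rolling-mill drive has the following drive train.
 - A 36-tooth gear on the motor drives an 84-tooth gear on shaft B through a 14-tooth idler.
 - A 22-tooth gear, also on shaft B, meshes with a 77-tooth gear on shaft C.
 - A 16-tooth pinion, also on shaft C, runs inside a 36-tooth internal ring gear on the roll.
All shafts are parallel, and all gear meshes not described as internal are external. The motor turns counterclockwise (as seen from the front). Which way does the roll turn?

clockwise

the motor → shaft B: driver → idler → driven is 2 external meshes, 2 reversals → CCW.
shaft B → shaft C: external mesh, 1 reversal → CW.
shaft C → the roll: internal mesh, same direction → CW.
3 reversals in total — an odd number — so the roll turns opposite to the motor.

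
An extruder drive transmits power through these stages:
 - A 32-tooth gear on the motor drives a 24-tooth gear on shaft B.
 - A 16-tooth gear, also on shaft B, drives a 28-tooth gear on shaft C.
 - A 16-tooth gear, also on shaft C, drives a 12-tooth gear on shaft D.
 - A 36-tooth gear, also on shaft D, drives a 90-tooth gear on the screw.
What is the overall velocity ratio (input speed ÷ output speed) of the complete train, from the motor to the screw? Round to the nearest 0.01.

2.46

Each stage contributes driven/driver: gear mesh 24/32 = 0.75, gear mesh 28/16 = 1.75, gear mesh 12/16 = 0.75, gear mesh 90/36 = 2.5.
Overall: 0.75 × 1.75 × 0.75 × 2.5 = 2.4609.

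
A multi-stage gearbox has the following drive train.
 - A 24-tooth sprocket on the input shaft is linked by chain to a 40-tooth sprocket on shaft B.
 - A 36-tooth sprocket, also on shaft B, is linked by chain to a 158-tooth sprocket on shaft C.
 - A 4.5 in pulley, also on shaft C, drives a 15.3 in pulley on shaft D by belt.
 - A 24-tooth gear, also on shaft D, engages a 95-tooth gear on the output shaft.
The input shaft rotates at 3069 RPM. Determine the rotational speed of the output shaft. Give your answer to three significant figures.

31.2 RPM

the input shaft → shaft B (chain, 40/24): 3069 ÷ 1.6667 = 1841.4 RPM
shaft B → shaft C (chain, 158/36): 1841.4 ÷ 4.3889 = 419.56 RPM
shaft C → shaft D (belt, 15.3/4.5): 419.56 ÷ 3.4 = 123.4 RPM
shaft D → the output shaft (gear mesh, 95/24): 123.4 ÷ 3.9583 = 31.175 RPM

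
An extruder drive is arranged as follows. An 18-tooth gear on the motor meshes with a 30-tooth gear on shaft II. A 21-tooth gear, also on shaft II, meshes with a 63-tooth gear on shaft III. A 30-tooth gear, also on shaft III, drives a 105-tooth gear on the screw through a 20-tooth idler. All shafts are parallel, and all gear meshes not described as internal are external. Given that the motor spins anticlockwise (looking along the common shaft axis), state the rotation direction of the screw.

the motor → shaft II: external mesh, 1 reversal → CW.
shaft II → shaft III: external mesh, 1 reversal → CCW.
shaft III → the screw: driver → idler → driven is 2 external meshes, 2 reversals → CCW.
4 reversals in total — an even number — so the screw turns the same way as the motor.

anticlockwise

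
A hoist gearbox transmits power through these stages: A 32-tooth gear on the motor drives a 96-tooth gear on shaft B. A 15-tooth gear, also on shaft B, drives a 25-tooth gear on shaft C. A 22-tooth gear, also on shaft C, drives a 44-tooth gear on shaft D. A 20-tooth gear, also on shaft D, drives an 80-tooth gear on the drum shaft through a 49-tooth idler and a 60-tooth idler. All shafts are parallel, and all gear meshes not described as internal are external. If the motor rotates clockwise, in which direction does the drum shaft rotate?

the motor → shaft B: external mesh, 1 reversal → CCW.
shaft B → shaft C: external mesh, 1 reversal → CW.
shaft C → shaft D: external mesh, 1 reversal → CCW.
shaft D → the drum shaft: driver → idler → idler → driven is 3 external meshes, 3 reversals → CW.
6 reversals in total — an even number — so the drum shaft turns the same way as the motor.

clockwise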